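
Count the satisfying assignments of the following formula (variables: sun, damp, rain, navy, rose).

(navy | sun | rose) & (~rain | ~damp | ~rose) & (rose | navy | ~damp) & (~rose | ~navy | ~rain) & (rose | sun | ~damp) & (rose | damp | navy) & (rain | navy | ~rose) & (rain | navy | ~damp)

There are 2^5 = 32 truth assignments over (sun, damp, rain, navy, rose).
Split on rain. With rain = 1, the clauses containing rain are satisfied and ~rain drops from the rest; 5 of the 2^4 = 16 assignments to the other variables satisfy what remains.
With rain = 0, by the same count on the reduced clause set, 7 assignments work.
(One model: sun=F, damp=F, rain=F, navy=T, rose=F.)
Total: 5 + 7 = 12.

12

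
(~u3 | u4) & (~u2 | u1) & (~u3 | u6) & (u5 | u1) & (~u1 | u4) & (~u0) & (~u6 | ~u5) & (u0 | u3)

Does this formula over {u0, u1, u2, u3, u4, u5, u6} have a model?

The clause (~u0) is unit, so u0 = 0.
The clause (u3) is unit, so u3 = 1.
The clause (u4) is unit, so u4 = 1.
The clause (u6) is unit, so u6 = 1.
The clause (~u5) is unit, so u5 = 0.
The clause (u1) is unit, so u1 = 1.
Every clause is now satisfied; u2 is unconstrained.
A satisfying assignment: u0: 0, u1: 1, u2: 1, u3: 1, u4: 1, u5: 0, u6: 1.

Satisfiable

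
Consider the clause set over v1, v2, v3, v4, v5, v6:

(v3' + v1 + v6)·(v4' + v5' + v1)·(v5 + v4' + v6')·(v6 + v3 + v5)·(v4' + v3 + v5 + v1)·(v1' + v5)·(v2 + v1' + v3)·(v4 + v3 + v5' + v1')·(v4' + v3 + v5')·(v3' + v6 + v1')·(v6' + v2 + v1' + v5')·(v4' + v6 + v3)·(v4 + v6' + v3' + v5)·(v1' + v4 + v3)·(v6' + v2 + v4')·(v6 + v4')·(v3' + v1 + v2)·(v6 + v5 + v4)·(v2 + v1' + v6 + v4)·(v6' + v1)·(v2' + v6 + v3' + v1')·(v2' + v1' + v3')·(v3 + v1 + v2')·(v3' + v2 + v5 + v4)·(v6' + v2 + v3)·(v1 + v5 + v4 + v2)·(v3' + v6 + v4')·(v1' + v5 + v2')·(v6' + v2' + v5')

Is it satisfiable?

Satisfiable

Branch on v1: set v1 = 0.
From the singleton clause (v6'), v6 = 0.
From the singleton clause (v3'), v3 = 0.
From the singleton clause (v5), v5 = 1.
From the singleton clause (v4'), v4 = 0.
From the singleton clause (v2'), v2 = 0.
All clauses are satisfied.
A satisfying assignment: v1 ↦ 0; v2 ↦ 0; v3 ↦ 0; v4 ↦ 0; v5 ↦ 1; v6 ↦ 0.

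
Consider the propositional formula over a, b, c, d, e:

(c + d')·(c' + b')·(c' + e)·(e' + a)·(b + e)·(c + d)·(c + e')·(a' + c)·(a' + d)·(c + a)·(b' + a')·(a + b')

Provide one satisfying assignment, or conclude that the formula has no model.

Branch on c: set c = 1.
Unit clause (b') forces b = 0.
Unit clause (e) forces e = 1.
Unit clause (a) forces a = 1.
Unit clause (d) forces d = 1.
This assignment satisfies each clause.

a ↦ 1; b ↦ 0; c ↦ 1; d ↦ 1; e ↦ 1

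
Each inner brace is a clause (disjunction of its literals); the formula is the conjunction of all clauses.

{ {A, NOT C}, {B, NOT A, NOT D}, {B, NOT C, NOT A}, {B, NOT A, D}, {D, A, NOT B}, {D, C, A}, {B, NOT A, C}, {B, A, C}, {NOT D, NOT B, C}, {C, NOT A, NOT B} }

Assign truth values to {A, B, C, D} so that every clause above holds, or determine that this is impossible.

Suppose A = true.
Suppose B = true.
(C) alone gives C = true.
Every clause is now satisfied; D is unconstrained.

A: true,  B: true,  C: true,  D: false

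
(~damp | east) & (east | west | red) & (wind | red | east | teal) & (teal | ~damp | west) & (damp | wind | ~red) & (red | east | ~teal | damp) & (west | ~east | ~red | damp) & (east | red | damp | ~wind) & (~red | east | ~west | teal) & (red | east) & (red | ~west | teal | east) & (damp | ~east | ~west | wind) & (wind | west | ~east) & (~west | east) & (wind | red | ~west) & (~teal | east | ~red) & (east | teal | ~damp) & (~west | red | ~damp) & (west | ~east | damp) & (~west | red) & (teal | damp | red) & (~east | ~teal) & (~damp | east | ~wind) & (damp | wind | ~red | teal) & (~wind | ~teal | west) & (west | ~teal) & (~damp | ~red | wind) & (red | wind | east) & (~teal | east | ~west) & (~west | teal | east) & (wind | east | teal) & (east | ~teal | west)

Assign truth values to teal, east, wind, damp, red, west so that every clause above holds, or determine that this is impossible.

teal=0; east=1; wind=1; damp=1; red=1; west=1

Suppose damp = 1.
The clause (east) is unit, so east = 1.
The clause (~teal) is unit, so teal = 0.
The clause (west) is unit, so west = 1.
The clause (red) is unit, so red = 1.
The clause (wind) is unit, so wind = 1.
Every clause now holds.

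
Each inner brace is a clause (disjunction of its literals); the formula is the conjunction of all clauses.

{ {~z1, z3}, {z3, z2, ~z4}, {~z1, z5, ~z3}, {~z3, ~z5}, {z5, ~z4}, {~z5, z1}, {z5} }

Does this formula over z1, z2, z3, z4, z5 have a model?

No

(z5) alone gives z5 = 1.
(~z3) alone gives z3 = 0.
(~z1) alone gives z1 = 0.
That conflicts with the unit clause (z1).
No assignment satisfies every clause.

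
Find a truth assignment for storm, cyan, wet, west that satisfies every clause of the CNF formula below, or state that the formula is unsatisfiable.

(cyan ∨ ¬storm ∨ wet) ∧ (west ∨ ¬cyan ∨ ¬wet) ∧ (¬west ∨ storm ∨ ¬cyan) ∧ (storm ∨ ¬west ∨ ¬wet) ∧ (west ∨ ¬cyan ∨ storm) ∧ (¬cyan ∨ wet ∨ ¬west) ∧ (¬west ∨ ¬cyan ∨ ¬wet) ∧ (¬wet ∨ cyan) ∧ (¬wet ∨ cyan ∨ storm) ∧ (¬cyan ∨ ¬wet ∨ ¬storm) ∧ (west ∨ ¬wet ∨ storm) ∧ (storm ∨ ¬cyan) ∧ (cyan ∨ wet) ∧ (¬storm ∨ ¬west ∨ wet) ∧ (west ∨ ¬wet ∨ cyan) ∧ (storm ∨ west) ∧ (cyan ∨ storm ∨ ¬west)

Branch on wet: set wet = False.
Unit clause (cyan) forces cyan = True.
Unit clause (¬west) forces west = False.
Unit clause (storm) forces storm = True.
Every clause now holds.

storm=True, cyan=True, wet=False, west=False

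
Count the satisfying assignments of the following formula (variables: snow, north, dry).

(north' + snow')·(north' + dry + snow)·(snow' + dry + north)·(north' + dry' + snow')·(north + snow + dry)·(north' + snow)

2

There are 2^3 = 8 truth assignments over (snow, north, dry).
Check each against the 6 clauses (columns in the order snow, north, dry):
  F F F  ✗ fails (north + snow + dry)
  F F T  ✓ satisfies all
  F T F  ✗ fails (north' + dry + snow)
  F T T  ✗ fails (north' + snow)
  T F F  ✗ fails (snow' + dry + north)
  T F T  ✓ satisfies all
  T T F  ✗ fails (north' + snow')
  T T T  ✗ fails (north' + snow')
2 of the 8 rows are models.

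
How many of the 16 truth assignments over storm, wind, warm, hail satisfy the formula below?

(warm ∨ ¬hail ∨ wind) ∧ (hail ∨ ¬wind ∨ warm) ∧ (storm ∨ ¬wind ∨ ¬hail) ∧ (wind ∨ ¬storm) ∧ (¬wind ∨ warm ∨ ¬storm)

6

There are 2^4 = 16 truth assignments over (storm, wind, warm, hail).
Split on hail. With hail = True, the clauses containing hail are satisfied and ¬hail drops from the rest; 2 of the 2^3 = 8 assignments to the other variables satisfy what remains.
With hail = False, by the same count on the reduced clause set, 4 assignments work.
(One model: storm=F, wind=F, warm=F, hail=F.)
Total: 2 + 4 = 6.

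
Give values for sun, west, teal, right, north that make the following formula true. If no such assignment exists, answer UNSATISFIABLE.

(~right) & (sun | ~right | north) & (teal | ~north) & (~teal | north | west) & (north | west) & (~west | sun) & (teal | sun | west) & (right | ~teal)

(~right) alone gives right = 0.
(~teal) alone gives teal = 0.
(~north) alone gives north = 0.
(west) alone gives west = 1.
(sun) alone gives sun = 1.
Every clause now holds.

sun: 1, west: 1, teal: 0, right: 0, north: 0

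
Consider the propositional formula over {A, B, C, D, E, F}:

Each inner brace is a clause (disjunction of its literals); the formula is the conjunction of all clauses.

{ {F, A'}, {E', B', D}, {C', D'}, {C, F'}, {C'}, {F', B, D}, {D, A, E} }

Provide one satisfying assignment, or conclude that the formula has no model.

A ↦ 0,  B ↦ 1,  C ↦ 0,  D ↦ 1,  E ↦ 1,  F ↦ 0

(C') alone gives C = 0.
(F') alone gives F = 0.
(A') alone gives A = 0.
Suppose D = 1.
No clause remains; B, E are free.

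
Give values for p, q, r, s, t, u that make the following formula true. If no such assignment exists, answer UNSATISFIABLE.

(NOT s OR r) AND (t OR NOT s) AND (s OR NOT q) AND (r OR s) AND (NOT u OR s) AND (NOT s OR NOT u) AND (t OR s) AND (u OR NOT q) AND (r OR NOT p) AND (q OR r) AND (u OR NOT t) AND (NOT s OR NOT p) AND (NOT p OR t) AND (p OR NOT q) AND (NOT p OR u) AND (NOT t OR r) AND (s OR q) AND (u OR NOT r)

UNSATISFIABLE

Case s = false:
(NOT q) alone gives q = false.
That conflicts with the unit clause (q).
That branch fails; take s = true instead.
(r) alone gives r = true.
(t) alone gives t = true.
(NOT u) alone gives u = false.
That conflicts with the unit clause (u).
Either choice for s ends in contradiction.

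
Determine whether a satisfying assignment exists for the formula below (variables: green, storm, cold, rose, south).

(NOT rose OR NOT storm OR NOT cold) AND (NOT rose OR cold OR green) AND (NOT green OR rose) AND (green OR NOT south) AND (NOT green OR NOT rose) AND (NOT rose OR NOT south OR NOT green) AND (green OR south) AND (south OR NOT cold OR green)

No, unsatisfiable

Try green = false.
Unit clause (NOT south) forces south = false.
But (south) is also a unit clause — contradiction.
That branch fails; take green = true instead.
Unit clause (rose) forces rose = true.
But (NOT rose) is also a unit clause — contradiction.
Neither green = true nor green = false works.
No assignment satisfies every clause.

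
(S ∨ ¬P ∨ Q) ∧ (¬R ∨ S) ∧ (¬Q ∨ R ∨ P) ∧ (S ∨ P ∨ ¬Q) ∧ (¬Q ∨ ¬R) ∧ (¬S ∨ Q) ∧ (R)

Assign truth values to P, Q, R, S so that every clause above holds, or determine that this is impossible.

UNSATISFIABLE

From the singleton clause (R), R = True.
From the singleton clause (S), S = True.
From the singleton clause (¬Q), Q = False.
But (Q) is also a unit clause — contradiction.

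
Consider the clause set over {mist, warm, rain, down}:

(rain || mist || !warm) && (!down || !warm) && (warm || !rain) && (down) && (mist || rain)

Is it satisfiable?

Yes

(down) alone gives down = true.
(!warm) alone gives warm = false.
(!rain) alone gives rain = false.
(mist) alone gives mist = true.
Every clause now holds.
A satisfying assignment: mist: true, warm: false, rain: false, down: true.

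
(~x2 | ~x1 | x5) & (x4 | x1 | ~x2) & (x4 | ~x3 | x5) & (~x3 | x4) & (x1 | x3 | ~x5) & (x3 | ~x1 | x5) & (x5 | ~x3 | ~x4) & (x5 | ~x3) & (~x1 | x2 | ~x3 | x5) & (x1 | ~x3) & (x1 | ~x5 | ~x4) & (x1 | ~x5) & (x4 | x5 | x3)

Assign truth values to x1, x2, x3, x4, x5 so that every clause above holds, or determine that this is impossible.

Try x3 = 0.
Try x1 = 0.
The clause (~x5) is unit, so x5 = 0.
The clause (x4) is unit, so x4 = 1.
Every clause is now satisfied; x2 is unconstrained.

x1 ↦ 0; x2 ↦ 0; x3 ↦ 0; x4 ↦ 1; x5 ↦ 0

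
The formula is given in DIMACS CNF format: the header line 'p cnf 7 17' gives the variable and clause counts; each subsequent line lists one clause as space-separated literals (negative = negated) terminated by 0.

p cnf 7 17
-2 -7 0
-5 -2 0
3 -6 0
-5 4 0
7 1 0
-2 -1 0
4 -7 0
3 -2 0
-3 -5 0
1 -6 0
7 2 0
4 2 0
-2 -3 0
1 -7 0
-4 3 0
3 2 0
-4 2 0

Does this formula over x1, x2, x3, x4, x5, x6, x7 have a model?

No

Suppose x2 = False.
From the singleton clause (x7), x7 = True.
From the singleton clause (x4), x4 = True.
That conflicts with the unit clause (¬x4).
Backtrack on x2: now try x2 = True.
From the singleton clause (¬x7), x7 = False.
From the singleton clause (¬x5), x5 = False.
From the singleton clause (x1), x1 = True.
That conflicts with the unit clause (¬x1).
Both values of x2 lead to a conflict.
No assignment satisfies every clause.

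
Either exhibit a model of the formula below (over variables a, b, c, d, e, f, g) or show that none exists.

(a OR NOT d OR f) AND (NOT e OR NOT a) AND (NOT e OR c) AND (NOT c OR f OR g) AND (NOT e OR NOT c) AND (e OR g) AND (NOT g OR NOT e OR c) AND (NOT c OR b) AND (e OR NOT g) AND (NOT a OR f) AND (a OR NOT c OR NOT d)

Suppose e = false.
(g) alone gives g = true.
But (NOT g) is also a unit clause — contradiction.
Undo e and try e = true.
(NOT a) alone gives a = false.
(c) alone gives c = true.
But (NOT c) is also a unit clause — contradiction.
Either choice for e ends in contradiction.

UNSATISFIABLE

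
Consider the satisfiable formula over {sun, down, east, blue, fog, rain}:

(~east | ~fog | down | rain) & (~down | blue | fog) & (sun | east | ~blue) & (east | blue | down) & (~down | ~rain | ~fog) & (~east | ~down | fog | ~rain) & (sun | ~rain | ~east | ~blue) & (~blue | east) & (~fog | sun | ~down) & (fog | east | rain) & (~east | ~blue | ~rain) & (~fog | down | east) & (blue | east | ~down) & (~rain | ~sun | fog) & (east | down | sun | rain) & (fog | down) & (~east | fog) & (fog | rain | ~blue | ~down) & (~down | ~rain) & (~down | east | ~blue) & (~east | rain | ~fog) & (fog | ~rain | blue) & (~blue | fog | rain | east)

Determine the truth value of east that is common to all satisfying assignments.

Suppose east = 0.
From the singleton clause (~blue), blue = 0.
From the singleton clause (down), down = 1.
But (~down) is also a unit clause — contradiction.
So every satisfying assignment has east = True.

True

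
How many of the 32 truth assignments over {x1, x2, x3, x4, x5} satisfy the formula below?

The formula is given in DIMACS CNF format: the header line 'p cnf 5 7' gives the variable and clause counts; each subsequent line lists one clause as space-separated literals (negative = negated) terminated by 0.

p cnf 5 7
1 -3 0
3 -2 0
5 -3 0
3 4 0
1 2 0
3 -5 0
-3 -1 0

There are 2^5 = 32 truth assignments over (x1, x2, x3, x4, x5).
Split on x2. With x2 = True, the clauses containing x2 are satisfied and ¬x2 drops from the rest; 0 of the 2^4 = 16 assignments to the other variables satisfy what remains.
With x2 = False, by the same count on the reduced clause set, 1 assignment works.
(One model: x1=T, x2=F, x3=F, x4=T, x5=F.)
Total: 0 + 1 = 1.

1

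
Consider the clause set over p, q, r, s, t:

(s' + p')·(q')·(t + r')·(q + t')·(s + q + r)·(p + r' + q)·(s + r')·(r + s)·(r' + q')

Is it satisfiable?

Yes, satisfiable

Unit clause (q') forces q = 0.
Unit clause (t') forces t = 0.
Unit clause (r') forces r = 0.
Unit clause (s) forces s = 1.
Unit clause (p') forces p = 0.
All clauses are satisfied.
A satisfying assignment: p=0; q=0; r=0; s=1; t=0.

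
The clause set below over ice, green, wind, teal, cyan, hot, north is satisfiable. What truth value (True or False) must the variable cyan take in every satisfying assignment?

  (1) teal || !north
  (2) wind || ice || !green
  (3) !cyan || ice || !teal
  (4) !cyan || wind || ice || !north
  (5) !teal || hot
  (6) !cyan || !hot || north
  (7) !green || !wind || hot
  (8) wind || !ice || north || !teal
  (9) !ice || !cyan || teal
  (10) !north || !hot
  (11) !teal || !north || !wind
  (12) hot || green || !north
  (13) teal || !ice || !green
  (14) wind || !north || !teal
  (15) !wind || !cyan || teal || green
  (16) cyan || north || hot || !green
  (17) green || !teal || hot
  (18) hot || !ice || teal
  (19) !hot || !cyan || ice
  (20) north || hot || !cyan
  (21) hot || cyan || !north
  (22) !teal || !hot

False

Suppose cyan = true.
Branch on teal: set teal = true.
(ice) alone gives ice = true.
(hot) alone gives hot = true.
Now (!hot) is unsatisfied and unit — conflict.
Undo teal and try teal = false.
(!north) alone gives north = false.
(!hot) alone gives hot = false.
Now (hot) is unsatisfied and unit — conflict.
Both values of teal lead to a conflict.
So every satisfying assignment has cyan = False.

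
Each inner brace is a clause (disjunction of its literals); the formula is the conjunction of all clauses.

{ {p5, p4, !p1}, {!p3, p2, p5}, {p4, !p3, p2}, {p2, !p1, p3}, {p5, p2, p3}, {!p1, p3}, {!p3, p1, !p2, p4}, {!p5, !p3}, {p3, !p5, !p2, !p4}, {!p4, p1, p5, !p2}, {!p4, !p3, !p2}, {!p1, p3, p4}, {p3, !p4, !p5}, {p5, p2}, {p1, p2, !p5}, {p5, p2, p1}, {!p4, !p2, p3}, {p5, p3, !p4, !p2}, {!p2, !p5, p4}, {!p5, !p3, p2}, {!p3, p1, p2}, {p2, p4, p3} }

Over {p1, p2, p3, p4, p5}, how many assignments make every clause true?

There are 2^5 = 32 truth assignments over (p1, p2, p3, p4, p5).
Split on p1. With p1 = true, the clauses containing p1 are satisfied and !p1 drops from the rest; 0 of the 2^4 = 16 assignments to the other variables satisfy what remains.
With p1 = false, by the same count on the reduced clause set, 1 assignment works.
Total: 0 + 1 = 1.

1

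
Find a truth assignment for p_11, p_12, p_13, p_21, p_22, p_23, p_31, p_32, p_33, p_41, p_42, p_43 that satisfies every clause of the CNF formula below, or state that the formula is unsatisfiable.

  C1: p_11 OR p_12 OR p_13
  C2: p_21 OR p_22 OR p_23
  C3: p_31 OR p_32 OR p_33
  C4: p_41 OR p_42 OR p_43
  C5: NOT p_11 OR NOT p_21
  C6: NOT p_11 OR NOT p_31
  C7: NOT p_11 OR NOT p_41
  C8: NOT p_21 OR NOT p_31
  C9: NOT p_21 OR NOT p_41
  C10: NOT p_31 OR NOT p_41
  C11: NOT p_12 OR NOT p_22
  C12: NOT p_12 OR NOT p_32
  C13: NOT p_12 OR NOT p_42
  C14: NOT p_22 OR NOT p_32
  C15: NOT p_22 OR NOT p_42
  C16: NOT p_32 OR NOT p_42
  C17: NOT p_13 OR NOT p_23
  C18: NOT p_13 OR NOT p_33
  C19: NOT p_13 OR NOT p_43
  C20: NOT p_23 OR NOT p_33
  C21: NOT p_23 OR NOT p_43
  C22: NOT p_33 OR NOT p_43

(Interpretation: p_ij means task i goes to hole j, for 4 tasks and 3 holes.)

UNSATISFIABLE

Case p_11 = false:
Case p_12 = true:
Unit clause (NOT p_22) forces p_22 = false.
Unit clause (NOT p_32) forces p_32 = false.
Unit clause (NOT p_42) forces p_42 = false.
Case p_21 = true:
Unit clause (NOT p_31) forces p_31 = false.
Unit clause (p_33) forces p_33 = true.
Unit clause (NOT p_41) forces p_41 = false.
Unit clause (p_43) forces p_43 = true.
But (NOT p_43) is also a unit clause — contradiction.
So p_21 must be the other value — set p_21 = false.
Unit clause (p_23) forces p_23 = true.
Unit clause (NOT p_13) forces p_13 = false.
Unit clause (NOT p_33) forces p_33 = false.
Unit clause (p_31) forces p_31 = true.
Unit clause (NOT p_41) forces p_41 = false.
Unit clause (p_43) forces p_43 = true.
But (NOT p_43) is also a unit clause — contradiction.
Neither p_21 = true nor p_21 = false works.
So p_12 must be the other value — set p_12 = false.
Unit clause (p_13) forces p_13 = true.
Unit clause (NOT p_23) forces p_23 = false.
Unit clause (NOT p_33) forces p_33 = false.
Unit clause (NOT p_43) forces p_43 = false.
Case p_21 = true:
Unit clause (NOT p_31) forces p_31 = false.
Unit clause (p_32) forces p_32 = true.
Unit clause (NOT p_41) forces p_41 = false.
Unit clause (p_42) forces p_42 = true.
But (NOT p_42) is also a unit clause — contradiction.
So p_21 must be the other value — set p_21 = false.
Unit clause (p_22) forces p_22 = true.
Unit clause (NOT p_32) forces p_32 = false.
Unit clause (p_31) forces p_31 = true.
Unit clause (NOT p_41) forces p_41 = false.
Unit clause (p_42) forces p_42 = true.
But (NOT p_42) is also a unit clause — contradiction.
Neither p_21 = true nor p_21 = false works.
Neither p_12 = true nor p_12 = false works.
So p_11 must be the other value — set p_11 = true.
Unit clause (NOT p_21) forces p_21 = false.
Unit clause (NOT p_31) forces p_31 = false.
Unit clause (NOT p_41) forces p_41 = false.
Case p_22 = true:
Unit clause (NOT p_12) forces p_12 = false.
Unit clause (NOT p_32) forces p_32 = false.
Unit clause (p_33) forces p_33 = true.
Unit clause (NOT p_42) forces p_42 = false.
Unit clause (p_43) forces p_43 = true.
But (NOT p_43) is also a unit clause — contradiction.
So p_22 must be the other value — set p_22 = false.
Unit clause (p_23) forces p_23 = true.
Unit clause (NOT p_13) forces p_13 = false.
Unit clause (NOT p_33) forces p_33 = false.
Unit clause (p_32) forces p_32 = true.
Unit clause (NOT p_12) forces p_12 = false.
Unit clause (NOT p_42) forces p_42 = false.
Unit clause (p_43) forces p_43 = true.
But (NOT p_43) is also a unit clause — contradiction.
Neither p_22 = true nor p_22 = false works.
Neither p_11 = true nor p_11 = false works.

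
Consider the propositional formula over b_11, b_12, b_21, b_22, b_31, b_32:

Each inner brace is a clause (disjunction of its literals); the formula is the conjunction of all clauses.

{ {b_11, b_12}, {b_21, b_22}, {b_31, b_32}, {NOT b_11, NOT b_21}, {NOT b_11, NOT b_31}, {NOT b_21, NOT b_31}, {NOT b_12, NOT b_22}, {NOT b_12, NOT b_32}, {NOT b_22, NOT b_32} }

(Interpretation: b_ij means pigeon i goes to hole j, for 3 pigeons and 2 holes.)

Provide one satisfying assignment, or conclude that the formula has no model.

UNSATISFIABLE

Suppose b_11 = true.
From the singleton clause (NOT b_21), b_21 = false.
From the singleton clause (b_22), b_22 = true.
From the singleton clause (NOT b_31), b_31 = false.
From the singleton clause (b_32), b_32 = true.
But (NOT b_32) is also a unit clause — contradiction.
That branch fails; take b_11 = false instead.
From the singleton clause (b_12), b_12 = true.
From the singleton clause (NOT b_22), b_22 = false.
From the singleton clause (b_21), b_21 = true.
From the singleton clause (NOT b_31), b_31 = false.
From the singleton clause (b_32), b_32 = true.
But (NOT b_32) is also a unit clause — contradiction.
Either choice for b_11 ends in contradiction.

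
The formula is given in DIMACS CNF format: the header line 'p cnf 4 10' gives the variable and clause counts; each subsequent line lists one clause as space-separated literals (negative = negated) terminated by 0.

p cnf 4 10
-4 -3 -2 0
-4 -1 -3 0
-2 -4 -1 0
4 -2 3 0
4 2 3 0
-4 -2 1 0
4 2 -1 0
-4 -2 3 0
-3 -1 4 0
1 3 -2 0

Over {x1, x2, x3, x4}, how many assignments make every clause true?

There are 2^4 = 16 truth assignments over (x1, x2, x3, x4).
Check each against the 10 clauses (columns in the order x1, x2, x3, x4):
  F F F F  ✗ fails (x4 ∨ x2 ∨ x3)
  F F F T  ✓ satisfies all
  F F T F  ✓ satisfies all
  F F T T  ✓ satisfies all
  F T F F  ✗ fails (x4 ∨ ¬x2 ∨ x3)
  F T F T  ✗ fails (¬x4 ∨ ¬x2 ∨ x1)
  F T T F  ✓ satisfies all
  F T T T  ✗ fails (¬x4 ∨ ¬x3 ∨ ¬x2)
  T F F F  ✗ fails (x4 ∨ x2 ∨ x3)
  T F F T  ✓ satisfies all
  T F T F  ✗ fails (x4 ∨ x2 ∨ ¬x1)
  T F T T  ✗ fails (¬x4 ∨ ¬x1 ∨ ¬x3)
  T T F F  ✗ fails (x4 ∨ ¬x2 ∨ x3)
  T T F T  ✗ fails (¬x2 ∨ ¬x4 ∨ ¬x1)
  T T T F  ✗ fails (¬x3 ∨ ¬x1 ∨ x4)
  T T T T  ✗ fails (¬x4 ∨ ¬x3 ∨ ¬x2)
5 of the 16 rows are models.

5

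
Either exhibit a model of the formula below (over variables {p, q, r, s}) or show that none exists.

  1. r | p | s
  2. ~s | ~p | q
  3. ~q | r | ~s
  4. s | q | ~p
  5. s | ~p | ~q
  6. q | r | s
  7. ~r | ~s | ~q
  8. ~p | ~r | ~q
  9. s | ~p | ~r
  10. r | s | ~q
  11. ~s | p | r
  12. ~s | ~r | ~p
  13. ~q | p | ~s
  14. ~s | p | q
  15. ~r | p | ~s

Try r = 1.
Try s = 0.
Unit clause (~p) forces p = 0.
All clauses hold; q can take either value.

p=0,  q=0,  r=1,  s=0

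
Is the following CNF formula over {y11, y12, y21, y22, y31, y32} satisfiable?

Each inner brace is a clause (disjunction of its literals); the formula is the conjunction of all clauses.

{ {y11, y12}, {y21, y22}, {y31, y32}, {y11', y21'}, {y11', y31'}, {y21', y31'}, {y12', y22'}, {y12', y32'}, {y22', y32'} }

Branch on y11: set y11 = 1.
From the singleton clause (y21'), y21 = 0.
From the singleton clause (y22), y22 = 1.
From the singleton clause (y31'), y31 = 0.
From the singleton clause (y32), y32 = 1.
Now (y32') is unsatisfied and unit — conflict.
So y11 must be the other value — set y11 = 0.
From the singleton clause (y12), y12 = 1.
From the singleton clause (y22'), y22 = 0.
From the singleton clause (y21), y21 = 1.
From the singleton clause (y31'), y31 = 0.
From the singleton clause (y32), y32 = 1.
Now (y32') is unsatisfied and unit — conflict.
Neither y11 = 1 nor y11 = 0 works.
No assignment satisfies every clause.

No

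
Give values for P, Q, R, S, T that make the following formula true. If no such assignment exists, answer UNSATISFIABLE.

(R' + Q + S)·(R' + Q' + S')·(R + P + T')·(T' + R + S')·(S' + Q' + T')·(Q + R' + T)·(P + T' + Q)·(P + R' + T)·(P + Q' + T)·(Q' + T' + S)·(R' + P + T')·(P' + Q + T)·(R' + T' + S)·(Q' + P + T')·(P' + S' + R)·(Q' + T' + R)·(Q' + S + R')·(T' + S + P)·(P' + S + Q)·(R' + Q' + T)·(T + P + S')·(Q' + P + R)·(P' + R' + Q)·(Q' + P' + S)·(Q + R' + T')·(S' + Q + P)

Case R = 0:
Case P = 0:
Unit clause (T') forces T = 0.
Unit clause (Q') forces Q = 0.
Unit clause (S') forces S = 0.
This assignment satisfies each clause.

P=0, Q=0, R=0, S=0, T=0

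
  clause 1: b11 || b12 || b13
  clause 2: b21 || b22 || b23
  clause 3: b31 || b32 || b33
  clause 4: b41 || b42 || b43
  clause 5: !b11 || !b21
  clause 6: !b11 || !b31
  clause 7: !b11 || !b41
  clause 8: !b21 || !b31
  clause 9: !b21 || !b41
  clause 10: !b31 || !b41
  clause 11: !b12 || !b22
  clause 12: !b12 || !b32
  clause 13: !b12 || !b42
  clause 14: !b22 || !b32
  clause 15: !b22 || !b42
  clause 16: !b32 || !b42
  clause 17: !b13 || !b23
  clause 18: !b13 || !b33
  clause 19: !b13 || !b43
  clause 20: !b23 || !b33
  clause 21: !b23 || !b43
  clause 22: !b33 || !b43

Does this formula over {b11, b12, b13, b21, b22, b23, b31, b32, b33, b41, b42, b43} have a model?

Branch on b11: set b11 = false.
Branch on b12: set b12 = true.
Unit clause (!b22) forces b22 = false.
Unit clause (!b32) forces b32 = false.
Unit clause (!b42) forces b42 = false.
Branch on b21: set b21 = true.
Unit clause (!b31) forces b31 = false.
Unit clause (b33) forces b33 = true.
Unit clause (!b41) forces b41 = false.
Unit clause (b43) forces b43 = true.
Now (!b43) is unsatisfied and unit — conflict.
Backtrack on b21: now try b21 = false.
Unit clause (b23) forces b23 = true.
Unit clause (!b13) forces b13 = false.
Unit clause (!b33) forces b33 = false.
Unit clause (b31) forces b31 = true.
Unit clause (!b41) forces b41 = false.
Unit clause (b43) forces b43 = true.
Now (!b43) is unsatisfied and unit — conflict.
Both values of b21 lead to a conflict.
Backtrack on b12: now try b12 = false.
Unit clause (b13) forces b13 = true.
Unit clause (!b23) forces b23 = false.
Unit clause (!b33) forces b33 = false.
Unit clause (!b43) forces b43 = false.
Branch on b21: set b21 = true.
Unit clause (!b31) forces b31 = false.
Unit clause (b32) forces b32 = true.
Unit clause (!b41) forces b41 = false.
Unit clause (b42) forces b42 = true.
Now (!b42) is unsatisfied and unit — conflict.
Backtrack on b21: now try b21 = false.
Unit clause (b22) forces b22 = true.
Unit clause (!b32) forces b32 = false.
Unit clause (b31) forces b31 = true.
Unit clause (!b41) forces b41 = false.
Unit clause (b42) forces b42 = true.
Now (!b42) is unsatisfied and unit — conflict.
Both values of b21 lead to a conflict.
Both values of b12 lead to a conflict.
Backtrack on b11: now try b11 = true.
Unit clause (!b21) forces b21 = false.
Unit clause (!b31) forces b31 = false.
Unit clause (!b41) forces b41 = false.
Branch on b22: set b22 = true.
Unit clause (!b12) forces b12 = false.
Unit clause (!b32) forces b32 = false.
Unit clause (b33) forces b33 = true.
Unit clause (!b42) forces b42 = false.
Unit clause (b43) forces b43 = true.
Now (!b43) is unsatisfied and unit — conflict.
Backtrack on b22: now try b22 = false.
Unit clause (b23) forces b23 = true.
Unit clause (!b13) forces b13 = false.
Unit clause (!b33) forces b33 = false.
Unit clause (b32) forces b32 = true.
Unit clause (!b12) forces b12 = false.
Unit clause (!b42) forces b42 = false.
Unit clause (b43) forces b43 = true.
Now (!b43) is unsatisfied and unit — conflict.
Both values of b22 lead to a conflict.
Both values of b11 lead to a conflict.
No assignment satisfies every clause.

No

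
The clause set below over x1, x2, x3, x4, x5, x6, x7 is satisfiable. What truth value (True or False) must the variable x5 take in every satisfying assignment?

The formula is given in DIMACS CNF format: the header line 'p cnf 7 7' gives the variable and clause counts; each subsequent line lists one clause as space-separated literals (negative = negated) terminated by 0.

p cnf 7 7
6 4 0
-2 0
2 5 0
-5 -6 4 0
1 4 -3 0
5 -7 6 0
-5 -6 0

True

Suppose x5 = False.
Unit clause (¬x2) forces x2 = False.
But (x2) is also a unit clause — contradiction.
So every satisfying assignment has x5 = True.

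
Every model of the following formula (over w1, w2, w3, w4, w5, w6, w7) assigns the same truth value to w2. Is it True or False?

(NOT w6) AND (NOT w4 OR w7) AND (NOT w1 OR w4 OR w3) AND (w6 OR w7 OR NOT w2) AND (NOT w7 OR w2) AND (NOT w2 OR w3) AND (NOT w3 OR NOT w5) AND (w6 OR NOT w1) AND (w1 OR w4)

True

Suppose w2 = false.
Unit clause (NOT w6) forces w6 = false.
Unit clause (NOT w7) forces w7 = false.
Unit clause (NOT w4) forces w4 = false.
Unit clause (NOT w1) forces w1 = false.
But (w1) is also a unit clause — contradiction.
So every satisfying assignment has w2 = True.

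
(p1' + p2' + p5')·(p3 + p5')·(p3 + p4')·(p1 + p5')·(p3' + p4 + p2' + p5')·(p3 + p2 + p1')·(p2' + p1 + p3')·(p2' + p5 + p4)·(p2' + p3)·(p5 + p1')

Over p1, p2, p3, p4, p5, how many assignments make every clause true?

There are 2^5 = 32 truth assignments over (p1, p2, p3, p4, p5).
Split on p3. With p3 = 1, the clauses containing p3 are satisfied and p3' drops from the rest; 4 of the 2^4 = 16 assignments to the other variables satisfy what remains.
With p3 = 0, by the same count on the reduced clause set, 1 assignment works.
(One model: p1=F, p2=F, p3=F, p4=F, p5=F.)
Total: 4 + 1 = 5.

5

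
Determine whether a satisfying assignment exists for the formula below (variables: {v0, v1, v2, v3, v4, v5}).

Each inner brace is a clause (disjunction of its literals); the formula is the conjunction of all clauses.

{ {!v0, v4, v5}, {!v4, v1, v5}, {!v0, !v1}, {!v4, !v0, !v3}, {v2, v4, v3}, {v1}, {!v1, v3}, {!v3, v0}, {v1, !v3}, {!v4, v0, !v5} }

Unsatisfiable

The clause (v1) is unit, so v1 = true.
The clause (!v0) is unit, so v0 = false.
The clause (v3) is unit, so v3 = true.
Now (!v3) is unsatisfied and unit — conflict.
No assignment satisfies every clause.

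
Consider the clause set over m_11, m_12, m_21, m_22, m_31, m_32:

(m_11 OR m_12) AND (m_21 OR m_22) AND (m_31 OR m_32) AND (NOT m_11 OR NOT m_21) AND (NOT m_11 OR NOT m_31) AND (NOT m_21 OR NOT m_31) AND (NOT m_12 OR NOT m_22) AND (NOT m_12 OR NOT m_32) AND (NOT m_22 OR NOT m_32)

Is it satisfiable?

Suppose m_11 = true.
(NOT m_21) alone gives m_21 = false.
(m_22) alone gives m_22 = true.
(NOT m_31) alone gives m_31 = false.
(m_32) alone gives m_32 = true.
Now (NOT m_32) is unsatisfied and unit — conflict.
So m_11 must be the other value — set m_11 = false.
(m_12) alone gives m_12 = true.
(NOT m_22) alone gives m_22 = false.
(m_21) alone gives m_21 = true.
(NOT m_31) alone gives m_31 = false.
(m_32) alone gives m_32 = true.
Now (NOT m_32) is unsatisfied and unit — conflict.
Either choice for m_11 ends in contradiction.
No assignment satisfies every clause.

No, unsatisfiable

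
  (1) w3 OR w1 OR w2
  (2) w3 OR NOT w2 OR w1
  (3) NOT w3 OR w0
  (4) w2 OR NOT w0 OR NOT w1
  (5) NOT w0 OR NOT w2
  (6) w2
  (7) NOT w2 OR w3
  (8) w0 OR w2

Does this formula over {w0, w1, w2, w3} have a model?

Unsatisfiable

Unit clause (w2) forces w2 = true.
Unit clause (NOT w0) forces w0 = false.
Unit clause (NOT w3) forces w3 = false.
That conflicts with the unit clause (w3).
No assignment satisfies every clause.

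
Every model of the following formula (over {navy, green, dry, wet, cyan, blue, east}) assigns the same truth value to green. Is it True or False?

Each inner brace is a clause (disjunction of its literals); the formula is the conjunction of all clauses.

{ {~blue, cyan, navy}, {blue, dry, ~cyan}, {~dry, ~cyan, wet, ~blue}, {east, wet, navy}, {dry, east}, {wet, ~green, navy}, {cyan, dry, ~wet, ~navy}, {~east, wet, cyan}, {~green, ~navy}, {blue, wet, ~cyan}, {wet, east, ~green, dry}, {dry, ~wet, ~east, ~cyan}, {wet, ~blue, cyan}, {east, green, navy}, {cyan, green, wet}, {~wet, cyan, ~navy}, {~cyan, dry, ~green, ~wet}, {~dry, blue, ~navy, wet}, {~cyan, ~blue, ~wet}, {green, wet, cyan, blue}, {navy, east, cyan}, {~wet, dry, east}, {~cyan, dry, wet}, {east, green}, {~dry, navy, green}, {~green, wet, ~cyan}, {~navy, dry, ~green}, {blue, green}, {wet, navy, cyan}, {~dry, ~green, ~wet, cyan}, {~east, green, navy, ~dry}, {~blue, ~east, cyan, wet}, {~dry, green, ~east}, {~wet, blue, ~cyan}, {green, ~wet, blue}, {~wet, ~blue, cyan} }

True

Suppose green = 0.
Unit clause (east) forces east = 1.
Unit clause (blue) forces blue = 1.
Unit clause (~dry) forces dry = 0.
Branch on cyan: set cyan = 1.
Unit clause (~wet) forces wet = 0.
That conflicts with the unit clause (wet).
So cyan must be the other value — set cyan = 0.
Unit clause (navy) forces navy = 1.
Unit clause (~wet) forces wet = 0.
That conflicts with the unit clause (wet).
Both values of cyan lead to a conflict.
So every satisfying assignment has green = True.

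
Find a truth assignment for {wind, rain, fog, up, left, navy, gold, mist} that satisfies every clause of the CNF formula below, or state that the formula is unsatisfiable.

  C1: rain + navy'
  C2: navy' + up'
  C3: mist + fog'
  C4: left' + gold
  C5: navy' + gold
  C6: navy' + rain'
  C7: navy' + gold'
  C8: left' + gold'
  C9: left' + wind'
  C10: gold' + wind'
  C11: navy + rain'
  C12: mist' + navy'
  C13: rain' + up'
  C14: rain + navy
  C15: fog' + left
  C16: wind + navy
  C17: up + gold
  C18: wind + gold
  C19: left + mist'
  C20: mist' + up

Branch on rain: set rain = 1.
The clause (navy') is unit, so navy = 0.
Now (navy) is unsatisfied and unit — conflict.
So rain must be the other value — set rain = 0.
The clause (navy') is unit, so navy = 0.
Now (navy) is unsatisfied and unit — conflict.
Neither rain = 1 nor rain = 0 works.

UNSATISFIABLE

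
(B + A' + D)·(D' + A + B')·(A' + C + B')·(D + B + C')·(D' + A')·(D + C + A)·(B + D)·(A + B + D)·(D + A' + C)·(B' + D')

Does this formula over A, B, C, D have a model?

Satisfiable

Branch on D: set D = 0.
From the singleton clause (B), B = 1.
Branch on A: set A = 1.
From the singleton clause (C), C = 1.
Every clause now holds.
A satisfying assignment: A: 1,  B: 1,  C: 1,  D: 0.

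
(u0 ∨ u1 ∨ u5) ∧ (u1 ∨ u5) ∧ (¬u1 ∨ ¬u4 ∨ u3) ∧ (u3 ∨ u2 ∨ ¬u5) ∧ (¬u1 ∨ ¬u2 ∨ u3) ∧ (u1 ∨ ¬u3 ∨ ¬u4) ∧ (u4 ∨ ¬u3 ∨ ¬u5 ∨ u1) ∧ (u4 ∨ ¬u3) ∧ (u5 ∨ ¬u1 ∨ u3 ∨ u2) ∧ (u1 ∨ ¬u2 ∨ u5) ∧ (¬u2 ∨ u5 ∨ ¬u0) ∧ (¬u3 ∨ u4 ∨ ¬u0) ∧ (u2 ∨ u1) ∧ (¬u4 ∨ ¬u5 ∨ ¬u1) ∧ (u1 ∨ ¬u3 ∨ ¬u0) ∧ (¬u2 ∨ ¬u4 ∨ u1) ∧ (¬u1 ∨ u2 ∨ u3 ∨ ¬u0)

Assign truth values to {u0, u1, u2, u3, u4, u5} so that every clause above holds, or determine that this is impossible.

u0 ↦ False, u1 ↦ True, u2 ↦ True, u3 ↦ True, u4 ↦ True, u5 ↦ False

Case u1 = True:
Case u4 = True:
From the singleton clause (u3), u3 = True.
From the singleton clause (¬u5), u5 = False.
Case u2 = True:
From the singleton clause (¬u0), u0 = False.
Every clause now holds.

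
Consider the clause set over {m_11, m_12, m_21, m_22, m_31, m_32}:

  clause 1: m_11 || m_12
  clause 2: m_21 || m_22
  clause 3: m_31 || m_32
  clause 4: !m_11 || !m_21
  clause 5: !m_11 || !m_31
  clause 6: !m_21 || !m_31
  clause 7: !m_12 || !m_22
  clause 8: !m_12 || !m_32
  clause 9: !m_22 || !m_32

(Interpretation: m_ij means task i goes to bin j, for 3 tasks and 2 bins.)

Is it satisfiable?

Branch on m_11: set m_11 = true.
(!m_21) alone gives m_21 = false.
(m_22) alone gives m_22 = true.
(!m_31) alone gives m_31 = false.
(m_32) alone gives m_32 = true.
That conflicts with the unit clause (!m_32).
Backtrack on m_11: now try m_11 = false.
(m_12) alone gives m_12 = true.
(!m_22) alone gives m_22 = false.
(m_21) alone gives m_21 = true.
(!m_31) alone gives m_31 = false.
(m_32) alone gives m_32 = true.
That conflicts with the unit clause (!m_32).
Both values of m_11 lead to a conflict.
No assignment satisfies every clause.

Unsatisfiable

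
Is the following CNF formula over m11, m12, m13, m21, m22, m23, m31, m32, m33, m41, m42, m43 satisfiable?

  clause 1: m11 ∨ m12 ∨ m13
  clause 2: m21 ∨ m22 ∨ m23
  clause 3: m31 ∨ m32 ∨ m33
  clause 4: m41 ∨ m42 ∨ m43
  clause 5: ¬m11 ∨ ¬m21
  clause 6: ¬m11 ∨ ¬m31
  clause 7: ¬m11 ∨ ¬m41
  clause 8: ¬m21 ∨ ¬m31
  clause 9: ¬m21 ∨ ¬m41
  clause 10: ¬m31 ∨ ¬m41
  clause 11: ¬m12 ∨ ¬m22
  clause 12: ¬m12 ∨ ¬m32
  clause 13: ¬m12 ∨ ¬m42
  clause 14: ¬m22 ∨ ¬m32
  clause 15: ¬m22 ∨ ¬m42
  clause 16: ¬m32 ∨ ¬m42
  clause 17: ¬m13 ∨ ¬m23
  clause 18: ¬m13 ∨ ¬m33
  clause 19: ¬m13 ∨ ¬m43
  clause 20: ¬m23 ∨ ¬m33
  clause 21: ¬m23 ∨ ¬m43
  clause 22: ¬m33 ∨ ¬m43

No

Case m11 = False:
Case m12 = True:
The clause (¬m22) is unit, so m22 = False.
The clause (¬m32) is unit, so m32 = False.
The clause (¬m42) is unit, so m42 = False.
Case m21 = True:
The clause (¬m31) is unit, so m31 = False.
The clause (m33) is unit, so m33 = True.
The clause (¬m41) is unit, so m41 = False.
The clause (m43) is unit, so m43 = True.
But (¬m43) is also a unit clause — contradiction.
That branch fails; take m21 = False instead.
The clause (m23) is unit, so m23 = True.
The clause (¬m13) is unit, so m13 = False.
The clause (¬m33) is unit, so m33 = False.
The clause (m31) is unit, so m31 = True.
The clause (¬m41) is unit, so m41 = False.
The clause (m43) is unit, so m43 = True.
But (¬m43) is also a unit clause — contradiction.
Both values of m21 lead to a conflict.
That branch fails; take m12 = False instead.
The clause (m13) is unit, so m13 = True.
The clause (¬m23) is unit, so m23 = False.
The clause (¬m33) is unit, so m33 = False.
The clause (¬m43) is unit, so m43 = False.
Case m21 = True:
The clause (¬m31) is unit, so m31 = False.
The clause (m32) is unit, so m32 = True.
The clause (¬m41) is unit, so m41 = False.
The clause (m42) is unit, so m42 = True.
But (¬m42) is also a unit clause — contradiction.
That branch fails; take m21 = False instead.
The clause (m22) is unit, so m22 = True.
The clause (¬m32) is unit, so m32 = False.
The clause (m31) is unit, so m31 = True.
The clause (¬m41) is unit, so m41 = False.
The clause (m42) is unit, so m42 = True.
But (¬m42) is also a unit clause — contradiction.
Both values of m21 lead to a conflict.
Both values of m12 lead to a conflict.
That branch fails; take m11 = True instead.
The clause (¬m21) is unit, so m21 = False.
The clause (¬m31) is unit, so m31 = False.
The clause (¬m41) is unit, so m41 = False.
Case m22 = True:
The clause (¬m12) is unit, so m12 = False.
The clause (¬m32) is unit, so m32 = False.
The clause (m33) is unit, so m33 = True.
The clause (¬m42) is unit, so m42 = False.
The clause (m43) is unit, so m43 = True.
But (¬m43) is also a unit clause — contradiction.
That branch fails; take m22 = False instead.
The clause (m23) is unit, so m23 = True.
The clause (¬m13) is unit, so m13 = False.
The clause (¬m33) is unit, so m33 = False.
The clause (m32) is unit, so m32 = True.
The clause (¬m12) is unit, so m12 = False.
The clause (¬m42) is unit, so m42 = False.
The clause (m43) is unit, so m43 = True.
But (¬m43) is also a unit clause — contradiction.
Both values of m22 lead to a conflict.
Both values of m11 lead to a conflict.
No assignment satisfies every clause.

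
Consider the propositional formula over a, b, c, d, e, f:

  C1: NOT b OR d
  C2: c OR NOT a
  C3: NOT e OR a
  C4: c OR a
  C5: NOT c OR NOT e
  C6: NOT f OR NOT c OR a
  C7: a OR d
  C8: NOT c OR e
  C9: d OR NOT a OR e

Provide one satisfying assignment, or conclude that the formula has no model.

UNSATISFIABLE

Try b = false.
Try c = true.
Unit clause (NOT e) forces e = false.
But (e) is also a unit clause — contradiction.
Undo c and try c = false.
Unit clause (NOT a) forces a = false.
But (a) is also a unit clause — contradiction.
Both values of c lead to a conflict.
Undo b and try b = true.
Unit clause (d) forces d = true.
Try c = true.
Unit clause (NOT e) forces e = false.
But (e) is also a unit clause — contradiction.
Undo c and try c = false.
Unit clause (NOT a) forces a = false.
But (a) is also a unit clause — contradiction.
Both values of c lead to a conflict.
Both values of b lead to a conflict.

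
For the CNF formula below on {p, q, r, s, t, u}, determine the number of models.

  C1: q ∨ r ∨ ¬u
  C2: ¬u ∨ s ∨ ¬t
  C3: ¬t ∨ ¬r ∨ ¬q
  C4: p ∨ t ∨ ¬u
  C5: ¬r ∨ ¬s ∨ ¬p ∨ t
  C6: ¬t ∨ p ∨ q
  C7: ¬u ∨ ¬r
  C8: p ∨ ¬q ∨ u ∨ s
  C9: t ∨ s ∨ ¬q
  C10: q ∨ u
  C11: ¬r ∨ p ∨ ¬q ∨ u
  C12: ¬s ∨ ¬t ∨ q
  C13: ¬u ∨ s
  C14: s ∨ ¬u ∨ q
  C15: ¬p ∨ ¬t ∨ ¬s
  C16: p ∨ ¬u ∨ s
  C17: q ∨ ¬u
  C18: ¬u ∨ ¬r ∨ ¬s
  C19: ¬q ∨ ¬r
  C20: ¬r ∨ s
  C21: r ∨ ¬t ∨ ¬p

There are 2^6 = 64 truth assignments over (p, q, r, s, t, u).
Split on s. With s = True, the clauses containing s are satisfied and ¬s drops from the rest; 5 of the 2^5 = 32 assignments to the other variables satisfy what remains.
With s = False, by the same count on the reduced clause set, 0 assignments work.
(One model: p=F, q=T, r=F, s=T, t=F, u=F.)
Total: 5 + 0 = 5.

5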